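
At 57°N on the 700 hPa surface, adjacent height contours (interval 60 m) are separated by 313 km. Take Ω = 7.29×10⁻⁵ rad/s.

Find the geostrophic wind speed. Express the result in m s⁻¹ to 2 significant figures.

Coriolis parameter at 57°N:
f = 2Ω sin φ = 2 × 7.29×10⁻⁵ × sin 57° = 1.22×10⁻⁴ s⁻¹
Height gradient: |∂Z/∂n| = 60 m / 313000 m = 1.92×10⁻⁴
On a pressure surface, geostrophic balance gives V_g = (g/f)|∂Z/∂n|:
V_g = 9.81 × 1.92×10⁻⁴ / 1.22×10⁻⁴ = 15.4 m/s

15 m s⁻¹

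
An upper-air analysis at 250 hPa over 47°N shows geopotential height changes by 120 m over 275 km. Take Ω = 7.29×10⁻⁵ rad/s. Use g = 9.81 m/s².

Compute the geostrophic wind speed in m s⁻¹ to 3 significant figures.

Coriolis parameter at 47°N:
f = 2Ω sin φ = 2 × 7.29×10⁻⁵ × sin 47° = 1.07×10⁻⁴ s⁻¹
Height gradient: |∂Z/∂n| = 120 m / 275000 m = 4.36×10⁻⁴
On a pressure surface, geostrophic balance gives V_g = (g/f)|∂Z/∂n|:
V_g = 9.81 × 4.36×10⁻⁴ / 1.07×10⁻⁴ = 40.1 m/s

40.1 m s⁻¹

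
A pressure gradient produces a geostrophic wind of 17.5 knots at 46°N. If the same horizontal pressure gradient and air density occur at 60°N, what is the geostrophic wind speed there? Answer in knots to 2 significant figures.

With the same pressure gradient and density, V_g ∝ 1/f ∝ 1/sin φ.
V₂ = V₁ · sin φ₁ / sin φ₂ = 17.5 × sin 46° / sin 60°
V₂ = 17.5 × 0.7193/0.8660 = 15 knots

15 knots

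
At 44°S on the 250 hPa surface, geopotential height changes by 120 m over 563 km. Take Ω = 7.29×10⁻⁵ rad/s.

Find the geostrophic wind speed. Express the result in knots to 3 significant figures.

Coriolis parameter at 44°S:
f = 2Ω sin φ = 2 × 7.29×10⁻⁵ × sin 44° = 1.01×10⁻⁴ s⁻¹
Height gradient: |∂Z/∂n| = 120 m / 563000 m = 2.13×10⁻⁴
On a pressure surface, geostrophic balance gives V_g = (g/f)|∂Z/∂n|:
V_g = 9.81 × 2.13×10⁻⁴ / 1.01×10⁻⁴ = 20.6 m/s
Converting: 20.6 m/s × 1.944 = 40.1 knots

40.1 knots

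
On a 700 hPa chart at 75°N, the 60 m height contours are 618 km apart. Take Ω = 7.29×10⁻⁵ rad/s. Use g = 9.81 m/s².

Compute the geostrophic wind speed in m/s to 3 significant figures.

6.76 m/s

Coriolis parameter at 75°N:
f = 2Ω sin φ = 2 × 7.29×10⁻⁵ × sin 75° = 1.41×10⁻⁴ s⁻¹
Height gradient: |∂Z/∂n| = 60 m / 618000 m = 9.71×10⁻⁵
On a pressure surface, geostrophic balance gives V_g = (g/f)|∂Z/∂n|:
V_g = 9.81 × 9.71×10⁻⁵ / 1.41×10⁻⁴ = 6.76 m/s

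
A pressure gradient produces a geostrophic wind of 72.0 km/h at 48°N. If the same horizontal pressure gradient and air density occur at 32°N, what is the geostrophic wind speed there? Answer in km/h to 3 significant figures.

With the same pressure gradient and density, V_g ∝ 1/f ∝ 1/sin φ.
V₂ = V₁ · sin φ₁ / sin φ₂ = 72.0 × sin 48° / sin 32°
V₂ = 72.0 × 0.7431/0.5299 = 101 km/h

101 km/h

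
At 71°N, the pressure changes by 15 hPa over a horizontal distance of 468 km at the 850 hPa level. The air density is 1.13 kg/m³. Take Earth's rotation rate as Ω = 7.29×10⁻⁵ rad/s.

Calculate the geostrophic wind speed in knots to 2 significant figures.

40 knots

Coriolis parameter at 71°N:
f = 2Ω sin φ = 2 × 7.29×10⁻⁵ × sin 71° = 1.38×10⁻⁴ s⁻¹
Pressure gradient: |∂P/∂n| = 1500 Pa / 468000 m = 3.21×10⁻³ Pa/m
Geostrophic balance (pressure-gradient force = Coriolis force):
V_g = (1/(fρ)) |∂P/∂n| = 3.21×10⁻³ / (1.38×10⁻⁴ × 1.13) = 20.6 m/s
Converting: 20.6 m/s × 1.944 = 40 knots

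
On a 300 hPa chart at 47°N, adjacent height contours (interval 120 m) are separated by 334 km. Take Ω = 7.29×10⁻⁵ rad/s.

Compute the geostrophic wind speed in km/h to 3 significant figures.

Coriolis parameter at 47°N:
f = 2Ω sin φ = 2 × 7.29×10⁻⁵ × sin 47° = 1.07×10⁻⁴ s⁻¹
Height gradient: |∂Z/∂n| = 120 m / 334000 m = 3.59×10⁻⁴
On a pressure surface, geostrophic balance gives V_g = (g/f)|∂Z/∂n|:
V_g = 9.81 × 3.59×10⁻⁴ / 1.07×10⁻⁴ = 33.1 m/s
Converting: 33.1 m/s × 3.6 = 119 km/h

119 km/h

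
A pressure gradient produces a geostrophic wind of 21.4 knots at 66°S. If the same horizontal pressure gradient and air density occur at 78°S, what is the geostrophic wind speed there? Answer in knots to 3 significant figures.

20.0 knots

With the same pressure gradient and density, V_g ∝ 1/f ∝ 1/sin φ.
V₂ = V₁ · sin φ₁ / sin φ₂ = 21.4 × sin 66° / sin 78°
V₂ = 21.4 × 0.9135/0.9781 = 20.0 knots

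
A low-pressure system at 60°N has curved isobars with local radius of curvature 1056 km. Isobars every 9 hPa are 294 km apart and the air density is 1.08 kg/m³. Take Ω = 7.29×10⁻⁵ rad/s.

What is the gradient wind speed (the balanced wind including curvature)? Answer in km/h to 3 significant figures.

70.5 km/h

Coriolis parameter at 60°N:
f = 2Ω sin φ = 2 × 7.29×10⁻⁵ × sin 60° = 1.26×10⁻⁴ s⁻¹
Pressure gradient: |∂P/∂n| = 900 Pa / 294000 m = 3.06×10⁻³ Pa/m
Geostrophic speed: V_g = |∂P/∂n|/(fρ) = 3.06×10⁻³/(1.26×10⁻⁴ × 1.08) = 22.4 m/s
Around a low, centrifugal force acts outward with Coriolis, so pressure-gradient force balances both:
(1/ρ)|∂P/∂n| = fV + V²/R  →  V² + fR·V − fR·V_g = 0
With fR = 1.26×10⁻⁴ × 1056×10³ m = 133 m/s:
V = [−fR + √((fR)² + 4 fR V_g)]/2 = [−133 + √(133² + 4×133×22.4)]/2 = 19.6 m/s
Subgeostrophic (V < V_g = 22.4 m/s), as expected around a low.
Converting: 19.6 m/s × 3.6 = 70.5 km/h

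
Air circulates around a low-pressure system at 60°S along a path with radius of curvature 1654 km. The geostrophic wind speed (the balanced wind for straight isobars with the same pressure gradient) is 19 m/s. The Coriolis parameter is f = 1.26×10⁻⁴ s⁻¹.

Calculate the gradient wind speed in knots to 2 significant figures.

Around a low, centrifugal force acts outward with Coriolis, so pressure-gradient force balances both:
(1/ρ)|∂P/∂n| = fV + V²/R  →  V² + fR·V − fR·V_g = 0
With fR = 1.26×10⁻⁴ × 1654×10³ m = 208 m/s:
V = [−fR + √((fR)² + 4 fR V_g)]/2 = [−208 + √(208² + 4×208×19)]/2 = 17.5 m/s
Subgeostrophic (V < V_g = 19 m/s), as expected around a low.
Converting: 17.5 m/s × 1.944 = 34 knots

34 knots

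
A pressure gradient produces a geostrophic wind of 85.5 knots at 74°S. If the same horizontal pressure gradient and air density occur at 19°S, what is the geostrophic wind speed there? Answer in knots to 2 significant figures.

250 knots

With the same pressure gradient and density, V_g ∝ 1/f ∝ 1/sin φ.
V₂ = V₁ · sin φ₁ / sin φ₂ = 85.5 × sin 74° / sin 19°
V₂ = 85.5 × 0.9613/0.3256 = 250 knots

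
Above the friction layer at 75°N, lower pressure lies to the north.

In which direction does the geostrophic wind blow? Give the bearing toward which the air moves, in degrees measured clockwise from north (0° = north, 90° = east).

The pressure-gradient force points toward the north (bearing 000°).
Geostrophic balance: in the Northern Hemisphere the Coriolis force deflects motion to the right, so the geostrophic wind blows 90° to the right of the pressure-gradient force (low pressure on the left).
Rotating 000° by 90° clockwise gives 090° — the wind blows toward the east.

090°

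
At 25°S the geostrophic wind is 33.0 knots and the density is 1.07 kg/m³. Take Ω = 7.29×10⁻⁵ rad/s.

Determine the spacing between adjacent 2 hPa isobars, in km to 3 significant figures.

Coriolis parameter at 25°S:
f = 2Ω sin φ = 2 × 7.29×10⁻⁵ × sin 25° = 6.16×10⁻⁵ s⁻¹
Wind speed in SI: 33.0 knots = 17.0 m/s
Geostrophic balance rearranged: |∂P/∂n| = f ρ V_g
|∂P/∂n| = 6.16×10⁻⁵ × 1.07 × 17.0 = 1.12×10⁻³ Pa/m
Isobar spacing: Δn = ΔP/|∂P/∂n| = 200 Pa / 1.12×10⁻³ Pa/m = 178685 m ≈ 179 km

179 km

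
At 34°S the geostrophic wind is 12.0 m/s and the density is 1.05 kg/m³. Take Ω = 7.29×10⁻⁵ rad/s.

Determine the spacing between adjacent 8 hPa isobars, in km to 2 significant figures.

780 km

Coriolis parameter at 34°S:
f = 2Ω sin φ = 2 × 7.29×10⁻⁵ × sin 34° = 8.15×10⁻⁵ s⁻¹
Geostrophic balance rearranged: |∂P/∂n| = f ρ V_g
|∂P/∂n| = 8.15×10⁻⁵ × 1.05 × 12.0 = 1.03×10⁻³ Pa/m
Isobar spacing: Δn = ΔP/|∂P/∂n| = 800 Pa / 1.03×10⁻³ Pa/m = 778754 m ≈ 780 km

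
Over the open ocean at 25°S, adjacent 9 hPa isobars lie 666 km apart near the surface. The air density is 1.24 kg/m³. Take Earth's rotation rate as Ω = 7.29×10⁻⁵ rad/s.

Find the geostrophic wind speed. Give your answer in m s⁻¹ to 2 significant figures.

Coriolis parameter at 25°S:
f = 2Ω sin φ = 2 × 7.29×10⁻⁵ × sin 25° = 6.16×10⁻⁵ s⁻¹
Pressure gradient: |∂P/∂n| = 900 Pa / 666000 m = 1.35×10⁻³ Pa/m
Geostrophic balance (pressure-gradient force = Coriolis force):
V_g = (1/(fρ)) |∂P/∂n| = 1.35×10⁻³ / (6.16×10⁻⁵ × 1.24) = 17.7 m/s

18 m s⁻¹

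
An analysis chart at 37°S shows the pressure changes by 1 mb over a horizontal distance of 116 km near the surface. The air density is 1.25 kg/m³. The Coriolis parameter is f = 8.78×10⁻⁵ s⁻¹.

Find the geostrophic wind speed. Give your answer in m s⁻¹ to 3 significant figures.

7.85 m s⁻¹

Pressure gradient: |∂P/∂n| = 100 Pa / 116000 m = 8.62×10⁻⁴ Pa/m
Geostrophic balance (pressure-gradient force = Coriolis force):
V_g = (1/(fρ)) |∂P/∂n| = 8.62×10⁻⁴ / (8.78×10⁻⁵ × 1.25) = 7.85 m/s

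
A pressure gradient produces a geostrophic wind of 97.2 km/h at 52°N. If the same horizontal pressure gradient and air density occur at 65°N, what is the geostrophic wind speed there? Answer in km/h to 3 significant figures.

84.5 km/h

With the same pressure gradient and density, V_g ∝ 1/f ∝ 1/sin φ.
V₂ = V₁ · sin φ₁ / sin φ₂ = 97.2 × sin 52° / sin 65°
V₂ = 97.2 × 0.7880/0.9063 = 84.5 km/h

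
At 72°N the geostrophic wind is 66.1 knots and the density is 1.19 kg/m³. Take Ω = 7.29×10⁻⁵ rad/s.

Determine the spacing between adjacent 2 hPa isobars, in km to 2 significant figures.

Coriolis parameter at 72°N:
f = 2Ω sin φ = 2 × 7.29×10⁻⁵ × sin 72° = 1.39×10⁻⁴ s⁻¹
Wind speed in SI: 66.1 knots = 34.0 m/s
Geostrophic balance rearranged: |∂P/∂n| = f ρ V_g
|∂P/∂n| = 1.39×10⁻⁴ × 1.19 × 34.0 = 5.61×10⁻³ Pa/m
Isobar spacing: Δn = ΔP/|∂P/∂n| = 200 Pa / 5.61×10⁻³ Pa/m = 35643 m ≈ 36 km

36 km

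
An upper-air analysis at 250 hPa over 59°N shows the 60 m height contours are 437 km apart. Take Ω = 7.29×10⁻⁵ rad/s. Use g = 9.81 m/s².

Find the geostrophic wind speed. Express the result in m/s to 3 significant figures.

Coriolis parameter at 59°N:
f = 2Ω sin φ = 2 × 7.29×10⁻⁵ × sin 59° = 1.25×10⁻⁴ s⁻¹
Height gradient: |∂Z/∂n| = 60 m / 437000 m = 1.37×10⁻⁴
On a pressure surface, geostrophic balance gives V_g = (g/f)|∂Z/∂n|:
V_g = 9.81 × 1.37×10⁻⁴ / 1.25×10⁻⁴ = 10.8 m/s

10.8 m/s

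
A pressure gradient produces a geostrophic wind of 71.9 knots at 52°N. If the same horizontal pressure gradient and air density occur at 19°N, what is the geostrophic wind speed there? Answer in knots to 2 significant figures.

With the same pressure gradient and density, V_g ∝ 1/f ∝ 1/sin φ.
V₂ = V₁ · sin φ₁ / sin φ₂ = 71.9 × sin 52° / sin 19°
V₂ = 71.9 × 0.7880/0.3256 = 170 knots

170 knots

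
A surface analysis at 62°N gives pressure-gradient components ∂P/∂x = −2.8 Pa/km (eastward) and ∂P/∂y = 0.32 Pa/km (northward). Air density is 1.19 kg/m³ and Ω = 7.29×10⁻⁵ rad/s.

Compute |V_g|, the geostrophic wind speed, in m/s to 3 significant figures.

Coriolis parameter at 62°N:
f = 2Ω sin φ = 2 × 7.29×10⁻⁵ × sin 62° = 1.29×10⁻⁴ s⁻¹
Component geostrophic relations (x east, y north):
u_g = −(1/(fρ)) ∂P/∂y,  v_g = (1/(fρ)) ∂P/∂x
u_g = −(0.32×10⁻³)/(1.29×10⁻⁴ × 1.19) = −2.09 m/s;  v_g = (−2.8×10⁻³)/(1.29×10⁻⁴ × 1.19) = −18.3 m/s
|V_g| = √(u_g² + v_g²) = 18.4 m/s

18.4 m/s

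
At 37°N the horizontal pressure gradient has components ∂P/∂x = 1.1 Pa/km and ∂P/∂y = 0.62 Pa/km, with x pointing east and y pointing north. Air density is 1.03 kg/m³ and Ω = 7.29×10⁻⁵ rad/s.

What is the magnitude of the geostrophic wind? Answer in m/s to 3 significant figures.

14.0 m/s

Coriolis parameter at 37°N:
f = 2Ω sin φ = 2 × 7.29×10⁻⁵ × sin 37° = 8.77×10⁻⁵ s⁻¹
Component geostrophic relations (x east, y north):
u_g = −(1/(fρ)) ∂P/∂y,  v_g = (1/(fρ)) ∂P/∂x
u_g = −(0.62×10⁻³)/(8.77×10⁻⁵ × 1.03) = −6.86 m/s;  v_g = (1.1×10⁻³)/(8.77×10⁻⁵ × 1.03) = 12.2 m/s
|V_g| = √(u_g² + v_g²) = 14.0 m/s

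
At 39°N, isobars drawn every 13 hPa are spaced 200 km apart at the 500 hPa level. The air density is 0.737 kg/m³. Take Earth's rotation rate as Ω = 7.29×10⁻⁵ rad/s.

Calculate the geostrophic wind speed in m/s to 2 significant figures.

96 m/s

Coriolis parameter at 39°N:
f = 2Ω sin φ = 2 × 7.29×10⁻⁵ × sin 39° = 9.18×10⁻⁵ s⁻¹
Pressure gradient: |∂P/∂n| = 1300 Pa / 200000 m = 6.50×10⁻³ Pa/m
Geostrophic balance (pressure-gradient force = Coriolis force):
V_g = (1/(fρ)) |∂P/∂n| = 6.50×10⁻³ / (9.18×10⁻⁵ × 0.737) = 96.1 m/s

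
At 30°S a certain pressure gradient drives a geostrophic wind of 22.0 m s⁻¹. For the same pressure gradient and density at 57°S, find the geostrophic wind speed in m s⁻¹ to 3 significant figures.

With the same pressure gradient and density, V_g ∝ 1/f ∝ 1/sin φ.
V₂ = V₁ · sin φ₁ / sin φ₂ = 22.0 × sin 30° / sin 57°
V₂ = 22.0 × 0.5000/0.8387 = 13.1 m s⁻¹

13.1 m s⁻¹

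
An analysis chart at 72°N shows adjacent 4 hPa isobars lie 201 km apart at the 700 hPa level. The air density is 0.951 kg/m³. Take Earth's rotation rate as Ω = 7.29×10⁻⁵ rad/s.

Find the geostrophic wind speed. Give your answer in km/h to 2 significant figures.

Coriolis parameter at 72°N:
f = 2Ω sin φ = 2 × 7.29×10⁻⁵ × sin 72° = 1.39×10⁻⁴ s⁻¹
Pressure gradient: |∂P/∂n| = 400 Pa / 201000 m = 1.99×10⁻³ Pa/m
Geostrophic balance (pressure-gradient force = Coriolis force):
V_g = (1/(fρ)) |∂P/∂n| = 1.99×10⁻³ / (1.39×10⁻⁴ × 0.951) = 15.1 m/s
Converting: 15.1 m/s × 3.6 = 54 km/h

54 km/h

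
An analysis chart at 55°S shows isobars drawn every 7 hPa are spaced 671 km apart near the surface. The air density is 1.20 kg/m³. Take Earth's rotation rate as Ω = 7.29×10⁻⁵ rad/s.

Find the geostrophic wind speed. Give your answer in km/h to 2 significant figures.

26 km/h

Coriolis parameter at 55°S:
f = 2Ω sin φ = 2 × 7.29×10⁻⁵ × sin 55° = 1.19×10⁻⁴ s⁻¹
Pressure gradient: |∂P/∂n| = 700 Pa / 671000 m = 1.04×10⁻³ Pa/m
Geostrophic balance (pressure-gradient force = Coriolis force):
V_g = (1/(fρ)) |∂P/∂n| = 1.04×10⁻³ / (1.19×10⁻⁴ × 1.20) = 7.28 m/s
Converting: 7.28 m/s × 3.6 = 26 km/h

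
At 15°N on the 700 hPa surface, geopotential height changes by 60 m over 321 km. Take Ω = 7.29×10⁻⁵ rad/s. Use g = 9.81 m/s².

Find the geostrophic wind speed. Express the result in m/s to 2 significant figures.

Coriolis parameter at 15°N:
f = 2Ω sin φ = 2 × 7.29×10⁻⁵ × sin 15° = 3.77×10⁻⁵ s⁻¹
Height gradient: |∂Z/∂n| = 60 m / 321000 m = 1.87×10⁻⁴
On a pressure surface, geostrophic balance gives V_g = (g/f)|∂Z/∂n|:
V_g = 9.81 × 1.87×10⁻⁴ / 3.77×10⁻⁵ = 48.6 m/s

49 m/s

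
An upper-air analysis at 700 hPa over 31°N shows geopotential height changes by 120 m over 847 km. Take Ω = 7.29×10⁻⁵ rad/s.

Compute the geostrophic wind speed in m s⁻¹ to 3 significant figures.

18.5 m s⁻¹

Coriolis parameter at 31°N:
f = 2Ω sin φ = 2 × 7.29×10⁻⁵ × sin 31° = 7.51×10⁻⁵ s⁻¹
Height gradient: |∂Z/∂n| = 120 m / 847000 m = 1.42×10⁻⁴
On a pressure surface, geostrophic balance gives V_g = (g/f)|∂Z/∂n|:
V_g = 9.81 × 1.42×10⁻⁴ / 7.51×10⁻⁵ = 18.5 m/s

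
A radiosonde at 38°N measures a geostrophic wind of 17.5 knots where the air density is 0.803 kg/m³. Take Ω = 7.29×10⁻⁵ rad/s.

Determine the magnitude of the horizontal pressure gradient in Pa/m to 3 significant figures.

6.49×10⁻⁴ Pa/m

Coriolis parameter at 38°N:
f = 2Ω sin φ = 2 × 7.29×10⁻⁵ × sin 38° = 8.98×10⁻⁵ s⁻¹
Wind speed in SI: 17.5 knots = 9.00 m/s
Geostrophic balance rearranged: |∂P/∂n| = f ρ V_g
|∂P/∂n| = 8.98×10⁻⁵ × 0.803 × 9.00 = 6.49×10⁻⁴ Pa/m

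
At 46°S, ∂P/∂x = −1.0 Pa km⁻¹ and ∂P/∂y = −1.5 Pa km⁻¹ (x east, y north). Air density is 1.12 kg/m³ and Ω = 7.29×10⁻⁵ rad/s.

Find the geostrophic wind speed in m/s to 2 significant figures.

Coriolis parameter at 46°S:
f = 2Ω sin φ = 2 × 7.29×10⁻⁵ × sin 46° = 1.05×10⁻⁴ s⁻¹
In the Southern Hemisphere f is negative: f = −1.05×10⁻⁴ s⁻¹.
Component geostrophic relations (x east, y north):
u_g = −(1/(fρ)) ∂P/∂y,  v_g = (1/(fρ)) ∂P/∂x
u_g = −(−1.5×10⁻³)/(−1.05×10⁻⁴ × 1.12) = −12.8 m/s;  v_g = (−1.0×10⁻³)/(−1.05×10⁻⁴ × 1.12) = 8.51 m/s
|V_g| = √(u_g² + v_g²) = 15.3 m/s

15 m/s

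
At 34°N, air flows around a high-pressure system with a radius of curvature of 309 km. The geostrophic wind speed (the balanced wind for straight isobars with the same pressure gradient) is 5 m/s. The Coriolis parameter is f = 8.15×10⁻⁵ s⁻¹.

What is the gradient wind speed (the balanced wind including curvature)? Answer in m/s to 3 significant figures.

6.88 m/s

Around a high, pressure-gradient force acts outward with centrifugal, so Coriolis balances both:
fV = (1/ρ)|∂P/∂n| + V²/R  →  V² − fR·V + fR·V_g = 0
With fR = 8.15×10⁻⁵ × 309×10³ m = 25.2 m/s:
V = [fR − √((fR)² − 4 fR V_g)]/2 = [25.2 − √(25.2² − 4×25.2×5)]/2 = 6.88 m/s
Supergeostrophic (V > V_g = 5 m/s), as expected around a high.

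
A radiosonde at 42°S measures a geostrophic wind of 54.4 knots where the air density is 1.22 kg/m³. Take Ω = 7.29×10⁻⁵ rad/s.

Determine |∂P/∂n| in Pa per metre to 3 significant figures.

3.33×10⁻³ Pa/m

Coriolis parameter at 42°S:
f = 2Ω sin φ = 2 × 7.29×10⁻⁵ × sin 42° = 9.76×10⁻⁵ s⁻¹
Wind speed in SI: 54.4 knots = 28.0 m/s
Geostrophic balance rearranged: |∂P/∂n| = f ρ V_g
|∂P/∂n| = 9.76×10⁻⁵ × 1.22 × 28.0 = 3.33×10⁻³ Pa/m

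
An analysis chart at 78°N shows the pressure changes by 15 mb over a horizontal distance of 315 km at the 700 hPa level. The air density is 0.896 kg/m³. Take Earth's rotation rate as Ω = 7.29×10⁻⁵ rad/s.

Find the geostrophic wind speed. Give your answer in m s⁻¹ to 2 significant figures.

Coriolis parameter at 78°N:
f = 2Ω sin φ = 2 × 7.29×10⁻⁵ × sin 78° = 1.43×10⁻⁴ s⁻¹
Pressure gradient: |∂P/∂n| = 1500 Pa / 315000 m = 4.76×10⁻³ Pa/m
Geostrophic balance (pressure-gradient force = Coriolis force):
V_g = (1/(fρ)) |∂P/∂n| = 4.76×10⁻³ / (1.43×10⁻⁴ × 0.896) = 37.3 m/s

37 m s⁻¹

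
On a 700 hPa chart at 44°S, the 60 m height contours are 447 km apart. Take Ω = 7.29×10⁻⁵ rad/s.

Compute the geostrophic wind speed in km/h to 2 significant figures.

Coriolis parameter at 44°S:
f = 2Ω sin φ = 2 × 7.29×10⁻⁵ × sin 44° = 1.01×10⁻⁴ s⁻¹
Height gradient: |∂Z/∂n| = 60 m / 447000 m = 1.34×10⁻⁴
On a pressure surface, geostrophic balance gives V_g = (g/f)|∂Z/∂n|:
V_g = 9.81 × 1.34×10⁻⁴ / 1.01×10⁻⁴ = 13.0 m/s
Converting: 13.0 m/s × 3.6 = 47 km/h

47 km/h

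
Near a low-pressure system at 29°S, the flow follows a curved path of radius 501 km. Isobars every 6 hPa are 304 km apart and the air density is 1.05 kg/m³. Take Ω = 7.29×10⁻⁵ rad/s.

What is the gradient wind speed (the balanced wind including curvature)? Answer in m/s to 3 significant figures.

Coriolis parameter at 29°S:
f = 2Ω sin φ = 2 × 7.29×10⁻⁵ × sin 29° = 7.07×10⁻⁵ s⁻¹
Pressure gradient: |∂P/∂n| = 600 Pa / 304000 m = 1.97×10⁻³ Pa/m
Geostrophic speed: V_g = |∂P/∂n|/(fρ) = 1.97×10⁻³/(7.07×10⁻⁵ × 1.05) = 26.6 m/s
Around a low, centrifugal force acts outward with Coriolis, so pressure-gradient force balances both:
(1/ρ)|∂P/∂n| = fV + V²/R  →  V² + fR·V − fR·V_g = 0
With fR = 7.07×10⁻⁵ × 501×10³ m = 35.4 m/s:
V = [−fR + √((fR)² + 4 fR V_g)]/2 = [−35.4 + √(35.4² + 4×35.4×26.6)]/2 = 17.7 m/s
Subgeostrophic (V < V_g = 26.6 m/s), as expected around a low.

17.7 m/s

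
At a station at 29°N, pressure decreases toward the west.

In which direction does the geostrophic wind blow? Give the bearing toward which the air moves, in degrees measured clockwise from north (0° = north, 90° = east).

000°

The pressure-gradient force points toward the west (bearing 270°).
Geostrophic balance: in the Northern Hemisphere the Coriolis force deflects motion to the right, so the geostrophic wind blows 90° to the right of the pressure-gradient force (low pressure on the left).
Rotating 270° by 90° clockwise gives 000° — the wind blows toward the north.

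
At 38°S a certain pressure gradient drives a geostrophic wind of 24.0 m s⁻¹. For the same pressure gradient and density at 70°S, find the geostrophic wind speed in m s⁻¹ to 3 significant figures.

With the same pressure gradient and density, V_g ∝ 1/f ∝ 1/sin φ.
V₂ = V₁ · sin φ₁ / sin φ₂ = 24.0 × sin 38° / sin 70°
V₂ = 24.0 × 0.6157/0.9397 = 15.7 m s⁻¹

15.7 m s⁻¹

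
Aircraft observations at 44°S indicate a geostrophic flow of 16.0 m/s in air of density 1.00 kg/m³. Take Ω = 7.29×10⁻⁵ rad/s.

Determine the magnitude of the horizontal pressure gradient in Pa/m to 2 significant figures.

Coriolis parameter at 44°S:
f = 2Ω sin φ = 2 × 7.29×10⁻⁵ × sin 44° = 1.01×10⁻⁴ s⁻¹
Geostrophic balance rearranged: |∂P/∂n| = f ρ V_g
|∂P/∂n| = 1.01×10⁻⁴ × 1.00 × 16.0 = 1.62×10⁻³ Pa/m

1.6×10⁻³ Pa/m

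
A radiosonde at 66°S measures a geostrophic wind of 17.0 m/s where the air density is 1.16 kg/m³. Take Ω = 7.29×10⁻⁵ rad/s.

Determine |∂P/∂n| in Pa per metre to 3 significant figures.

Coriolis parameter at 66°S:
f = 2Ω sin φ = 2 × 7.29×10⁻⁵ × sin 66° = 1.33×10⁻⁴ s⁻¹
Geostrophic balance rearranged: |∂P/∂n| = f ρ V_g
|∂P/∂n| = 1.33×10⁻⁴ × 1.16 × 17.0 = 2.63×10⁻³ Pa/m

2.63×10⁻³ Pa/m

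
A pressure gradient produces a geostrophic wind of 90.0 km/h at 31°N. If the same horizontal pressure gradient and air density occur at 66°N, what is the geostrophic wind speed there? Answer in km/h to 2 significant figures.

With the same pressure gradient and density, V_g ∝ 1/f ∝ 1/sin φ.
V₂ = V₁ · sin φ₁ / sin φ₂ = 90.0 × sin 31° / sin 66°
V₂ = 90.0 × 0.5150/0.9135 = 51 km/h

51 km/h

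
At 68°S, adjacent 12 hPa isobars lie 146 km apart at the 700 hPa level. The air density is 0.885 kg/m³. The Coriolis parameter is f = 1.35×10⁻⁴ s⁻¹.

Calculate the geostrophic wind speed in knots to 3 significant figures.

134 knots

Pressure gradient: |∂P/∂n| = 1200 Pa / 146000 m = 8.22×10⁻³ Pa/m
Geostrophic balance (pressure-gradient force = Coriolis force):
V_g = (1/(fρ)) |∂P/∂n| = 8.22×10⁻³ / (1.35×10⁻⁴ × 0.885) = 68.8 m/s
Converting: 68.8 m/s × 1.944 = 134 knots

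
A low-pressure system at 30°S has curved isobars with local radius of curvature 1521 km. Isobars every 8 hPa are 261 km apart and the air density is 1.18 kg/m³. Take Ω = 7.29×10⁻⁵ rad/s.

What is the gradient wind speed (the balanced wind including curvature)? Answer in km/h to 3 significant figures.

Coriolis parameter at 30°S:
f = 2Ω sin φ = 2 × 7.29×10⁻⁵ × sin 30° = 7.29×10⁻⁵ s⁻¹
Pressure gradient: |∂P/∂n| = 800 Pa / 261000 m = 3.07×10⁻³ Pa/m
Geostrophic speed: V_g = |∂P/∂n|/(fρ) = 3.07×10⁻³/(7.29×10⁻⁵ × 1.18) = 35.6 m/s
Around a low, centrifugal force acts outward with Coriolis, so pressure-gradient force balances both:
(1/ρ)|∂P/∂n| = fV + V²/R  →  V² + fR·V − fR·V_g = 0
With fR = 7.29×10⁻⁵ × 1521×10³ m = 111 m/s:
V = [−fR + √((fR)² + 4 fR V_g)]/2 = [−111 + √(111² + 4×111×35.6)]/2 = 28.4 m/s
Subgeostrophic (V < V_g = 35.6 m/s), as expected around a low.
Converting: 28.4 m/s × 3.6 = 102 km/h

102 km/h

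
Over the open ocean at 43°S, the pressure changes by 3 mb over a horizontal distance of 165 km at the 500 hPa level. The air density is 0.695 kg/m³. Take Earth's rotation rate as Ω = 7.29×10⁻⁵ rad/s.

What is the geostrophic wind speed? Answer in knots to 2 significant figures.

51 knots

Coriolis parameter at 43°S:
f = 2Ω sin φ = 2 × 7.29×10⁻⁵ × sin 43° = 9.94×10⁻⁵ s⁻¹
Pressure gradient: |∂P/∂n| = 300 Pa / 165000 m = 1.82×10⁻³ Pa/m
Geostrophic balance (pressure-gradient force = Coriolis force):
V_g = (1/(fρ)) |∂P/∂n| = 1.82×10⁻³ / (9.94×10⁻⁵ × 0.695) = 26.3 m/s
Converting: 26.3 m/s × 1.944 = 51 knots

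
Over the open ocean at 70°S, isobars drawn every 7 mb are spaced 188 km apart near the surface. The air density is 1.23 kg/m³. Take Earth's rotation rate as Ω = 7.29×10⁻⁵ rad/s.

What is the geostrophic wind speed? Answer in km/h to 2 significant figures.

80 km/h

Coriolis parameter at 70°S:
f = 2Ω sin φ = 2 × 7.29×10⁻⁵ × sin 70° = 1.37×10⁻⁴ s⁻¹
Pressure gradient: |∂P/∂n| = 700 Pa / 188000 m = 3.72×10⁻³ Pa/m
Geostrophic balance (pressure-gradient force = Coriolis force):
V_g = (1/(fρ)) |∂P/∂n| = 3.72×10⁻³ / (1.37×10⁻⁴ × 1.23) = 22.1 m/s
Converting: 22.1 m/s × 3.6 = 80 km/h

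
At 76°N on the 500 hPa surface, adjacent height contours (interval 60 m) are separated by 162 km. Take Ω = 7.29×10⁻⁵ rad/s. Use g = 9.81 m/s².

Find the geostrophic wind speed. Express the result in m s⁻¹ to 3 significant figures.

25.7 m s⁻¹

Coriolis parameter at 76°N:
f = 2Ω sin φ = 2 × 7.29×10⁻⁵ × sin 76° = 1.41×10⁻⁴ s⁻¹
Height gradient: |∂Z/∂n| = 60 m / 162000 m = 3.70×10⁻⁴
On a pressure surface, geostrophic balance gives V_g = (g/f)|∂Z/∂n|:
V_g = 9.81 × 3.70×10⁻⁴ / 1.41×10⁻⁴ = 25.7 m/s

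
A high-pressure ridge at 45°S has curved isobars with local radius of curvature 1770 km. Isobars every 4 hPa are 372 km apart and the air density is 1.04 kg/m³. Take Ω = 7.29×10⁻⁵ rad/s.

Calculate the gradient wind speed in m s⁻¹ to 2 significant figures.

11 m s⁻¹

Coriolis parameter at 45°S:
f = 2Ω sin φ = 2 × 7.29×10⁻⁵ × sin 45° = 1.03×10⁻⁴ s⁻¹
Pressure gradient: |∂P/∂n| = 400 Pa / 372000 m = 1.08×10⁻³ Pa/m
Geostrophic speed: V_g = |∂P/∂n|/(fρ) = 1.08×10⁻³/(1.03×10⁻⁴ × 1.04) = 10.0 m/s
Around a high, pressure-gradient force acts outward with centrifugal, so Coriolis balances both:
fV = (1/ρ)|∂P/∂n| + V²/R  →  V² − fR·V + fR·V_g = 0
With fR = 1.03×10⁻⁴ × 1770×10³ m = 182 m/s:
V = [fR − √((fR)² − 4 fR V_g)]/2 = [182 − √(182² − 4×182×10)]/2 = 10.7 m/s
Supergeostrophic (V > V_g = 10 m/s), as expected around a high.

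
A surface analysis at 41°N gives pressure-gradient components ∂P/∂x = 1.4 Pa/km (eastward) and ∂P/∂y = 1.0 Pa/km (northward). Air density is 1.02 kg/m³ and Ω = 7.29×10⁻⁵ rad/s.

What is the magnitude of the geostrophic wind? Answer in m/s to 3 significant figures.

17.6 m/s

Coriolis parameter at 41°N:
f = 2Ω sin φ = 2 × 7.29×10⁻⁵ × sin 41° = 9.57×10⁻⁵ s⁻¹
Component geostrophic relations (x east, y north):
u_g = −(1/(fρ)) ∂P/∂y,  v_g = (1/(fρ)) ∂P/∂x
u_g = −(1.0×10⁻³)/(9.57×10⁻⁵ × 1.02) = −10.2 m/s;  v_g = (1.4×10⁻³)/(9.57×10⁻⁵ × 1.02) = 14.3 m/s
|V_g| = √(u_g² + v_g²) = 17.6 m/s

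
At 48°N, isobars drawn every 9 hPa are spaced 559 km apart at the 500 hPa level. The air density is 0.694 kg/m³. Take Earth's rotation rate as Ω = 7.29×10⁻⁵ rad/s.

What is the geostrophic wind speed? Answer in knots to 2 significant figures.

42 knots

Coriolis parameter at 48°N:
f = 2Ω sin φ = 2 × 7.29×10⁻⁵ × sin 48° = 1.08×10⁻⁴ s⁻¹
Pressure gradient: |∂P/∂n| = 900 Pa / 559000 m = 1.61×10⁻³ Pa/m
Geostrophic balance (pressure-gradient force = Coriolis force):
V_g = (1/(fρ)) |∂P/∂n| = 1.61×10⁻³ / (1.08×10⁻⁴ × 0.694) = 21.4 m/s
Converting: 21.4 m/s × 1.944 = 42 knots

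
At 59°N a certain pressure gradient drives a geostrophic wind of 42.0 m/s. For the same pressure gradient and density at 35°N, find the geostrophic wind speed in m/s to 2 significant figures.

63 m/s

With the same pressure gradient and density, V_g ∝ 1/f ∝ 1/sin φ.
V₂ = V₁ · sin φ₁ / sin φ₂ = 42.0 × sin 59° / sin 35°
V₂ = 42.0 × 0.8572/0.5736 = 63 m/s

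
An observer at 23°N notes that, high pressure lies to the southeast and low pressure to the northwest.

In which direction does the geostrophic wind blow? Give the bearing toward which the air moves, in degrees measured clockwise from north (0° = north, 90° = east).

045°

The pressure-gradient force points toward the northwest (bearing 315°).
Geostrophic balance: in the Northern Hemisphere the Coriolis force deflects motion to the right, so the geostrophic wind blows 90° to the right of the pressure-gradient force (low pressure on the left).
Rotating 315° by 90° clockwise gives 045° — the wind blows toward the northeast.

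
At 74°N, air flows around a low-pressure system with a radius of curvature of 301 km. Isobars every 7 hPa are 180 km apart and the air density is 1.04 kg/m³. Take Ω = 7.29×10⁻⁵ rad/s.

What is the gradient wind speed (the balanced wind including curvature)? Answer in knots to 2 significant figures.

36 knots

Coriolis parameter at 74°N:
f = 2Ω sin φ = 2 × 7.29×10⁻⁵ × sin 74° = 1.40×10⁻⁴ s⁻¹
Pressure gradient: |∂P/∂n| = 700 Pa / 180000 m = 3.89×10⁻³ Pa/m
Geostrophic speed: V_g = |∂P/∂n|/(fρ) = 3.89×10⁻³/(1.40×10⁻⁴ × 1.04) = 26.7 m/s
Around a low, centrifugal force acts outward with Coriolis, so pressure-gradient force balances both:
(1/ρ)|∂P/∂n| = fV + V²/R  →  V² + fR·V − fR·V_g = 0
With fR = 1.40×10⁻⁴ × 301×10³ m = 42.2 m/s:
V = [−fR + √((fR)² + 4 fR V_g)]/2 = [−42.2 + √(42.2² + 4×42.2×26.7)]/2 = 18.5 m/s
Subgeostrophic (V < V_g = 26.7 m/s), as expected around a low.
Converting: 18.5 m/s × 1.944 = 36 knots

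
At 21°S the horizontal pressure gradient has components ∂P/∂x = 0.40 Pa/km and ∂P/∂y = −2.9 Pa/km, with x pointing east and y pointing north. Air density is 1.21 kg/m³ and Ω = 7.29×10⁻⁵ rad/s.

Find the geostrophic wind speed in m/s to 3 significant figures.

46.3 m/s

Coriolis parameter at 21°S:
f = 2Ω sin φ = 2 × 7.29×10⁻⁵ × sin 21° = 5.23×10⁻⁵ s⁻¹
In the Southern Hemisphere f is negative: f = −5.23×10⁻⁵ s⁻¹.
Component geostrophic relations (x east, y north):
u_g = −(1/(fρ)) ∂P/∂y,  v_g = (1/(fρ)) ∂P/∂x
u_g = −(−2.9×10⁻³)/(−5.23×10⁻⁵ × 1.21) = −45.9 m/s;  v_g = (0.40×10⁻³)/(−5.23×10⁻⁵ × 1.21) = −6.33 m/s
|V_g| = √(u_g² + v_g²) = 46.3 m/s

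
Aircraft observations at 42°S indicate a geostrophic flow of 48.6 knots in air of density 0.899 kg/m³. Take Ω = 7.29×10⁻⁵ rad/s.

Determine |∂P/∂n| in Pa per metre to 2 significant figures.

2.2×10⁻³ Pa/m

Coriolis parameter at 42°S:
f = 2Ω sin φ = 2 × 7.29×10⁻⁵ × sin 42° = 9.76×10⁻⁵ s⁻¹
Wind speed in SI: 48.6 knots = 25.0 m/s
Geostrophic balance rearranged: |∂P/∂n| = f ρ V_g
|∂P/∂n| = 9.76×10⁻⁵ × 0.899 × 25.0 = 2.19×10⁻³ Pa/m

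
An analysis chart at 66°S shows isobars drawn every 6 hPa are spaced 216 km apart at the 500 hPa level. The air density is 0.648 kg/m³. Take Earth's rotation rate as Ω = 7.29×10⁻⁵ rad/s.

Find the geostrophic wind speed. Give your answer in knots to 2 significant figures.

63 knots

Coriolis parameter at 66°S:
f = 2Ω sin φ = 2 × 7.29×10⁻⁵ × sin 66° = 1.33×10⁻⁴ s⁻¹
Pressure gradient: |∂P/∂n| = 600 Pa / 216000 m = 2.78×10⁻³ Pa/m
Geostrophic balance (pressure-gradient force = Coriolis force):
V_g = (1/(fρ)) |∂P/∂n| = 2.78×10⁻³ / (1.33×10⁻⁴ × 0.648) = 32.2 m/s
Converting: 32.2 m/s × 1.944 = 63 knots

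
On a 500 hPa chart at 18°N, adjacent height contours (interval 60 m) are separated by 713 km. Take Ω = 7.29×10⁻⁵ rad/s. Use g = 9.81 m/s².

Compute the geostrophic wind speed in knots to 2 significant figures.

Coriolis parameter at 18°N:
f = 2Ω sin φ = 2 × 7.29×10⁻⁵ × sin 18° = 4.51×10⁻⁵ s⁻¹
Height gradient: |∂Z/∂n| = 60 m / 713000 m = 8.42×10⁻⁵
On a pressure surface, geostrophic balance gives V_g = (g/f)|∂Z/∂n|:
V_g = 9.81 × 8.42×10⁻⁵ / 4.51×10⁻⁵ = 18.3 m/s
Converting: 18.3 m/s × 1.944 = 36 knots

36 knots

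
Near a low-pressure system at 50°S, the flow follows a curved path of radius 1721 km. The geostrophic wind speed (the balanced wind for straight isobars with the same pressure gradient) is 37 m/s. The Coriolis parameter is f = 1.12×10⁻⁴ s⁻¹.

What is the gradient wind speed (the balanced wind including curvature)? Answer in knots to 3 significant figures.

Around a low, centrifugal force acts outward with Coriolis, so pressure-gradient force balances both:
(1/ρ)|∂P/∂n| = fV + V²/R  →  V² + fR·V − fR·V_g = 0
With fR = 1.12×10⁻⁴ × 1721×10³ m = 193 m/s:
V = [−fR + √((fR)² + 4 fR V_g)]/2 = [−193 + √(193² + 4×193×37)]/2 = 31.8 m/s
Subgeostrophic (V < V_g = 37 m/s), as expected around a low.
Converting: 31.8 m/s × 1.944 = 61.7 knots

61.7 knots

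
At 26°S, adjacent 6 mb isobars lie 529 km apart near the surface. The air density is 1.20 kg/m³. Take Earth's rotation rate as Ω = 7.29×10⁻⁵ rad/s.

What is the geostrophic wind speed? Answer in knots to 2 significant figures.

Coriolis parameter at 26°S:
f = 2Ω sin φ = 2 × 7.29×10⁻⁵ × sin 26° = 6.39×10⁻⁵ s⁻¹
Pressure gradient: |∂P/∂n| = 600 Pa / 529000 m = 1.13×10⁻³ Pa/m
Geostrophic balance (pressure-gradient force = Coriolis force):
V_g = (1/(fρ)) |∂P/∂n| = 1.13×10⁻³ / (6.39×10⁻⁵ × 1.20) = 14.8 m/s
Converting: 14.8 m/s × 1.944 = 29 knots

29 knots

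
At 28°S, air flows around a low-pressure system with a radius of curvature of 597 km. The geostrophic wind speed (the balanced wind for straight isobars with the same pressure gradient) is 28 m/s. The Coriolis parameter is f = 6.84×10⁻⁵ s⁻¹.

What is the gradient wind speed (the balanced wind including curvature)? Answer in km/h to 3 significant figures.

Around a low, centrifugal force acts outward with Coriolis, so pressure-gradient force balances both:
(1/ρ)|∂P/∂n| = fV + V²/R  →  V² + fR·V − fR·V_g = 0
With fR = 6.84×10⁻⁵ × 597×10³ m = 40.8 m/s:
V = [−fR + √((fR)² + 4 fR V_g)]/2 = [−40.8 + √(40.8² + 4×40.8×28)]/2 = 19.1 m/s
Subgeostrophic (V < V_g = 28 m/s), as expected around a low.
Converting: 19.1 m/s × 3.6 = 68.7 km/h

68.7 km/h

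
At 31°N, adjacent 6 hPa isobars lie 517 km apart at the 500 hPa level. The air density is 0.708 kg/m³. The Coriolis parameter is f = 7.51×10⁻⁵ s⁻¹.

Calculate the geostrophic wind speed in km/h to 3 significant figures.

78.6 km/h

Pressure gradient: |∂P/∂n| = 600 Pa / 517000 m = 1.16×10⁻³ Pa/m
Geostrophic balance (pressure-gradient force = Coriolis force):
V_g = (1/(fρ)) |∂P/∂n| = 1.16×10⁻³ / (7.51×10⁻⁵ × 0.708) = 21.8 m/s
Converting: 21.8 m/s × 3.6 = 78.6 km/h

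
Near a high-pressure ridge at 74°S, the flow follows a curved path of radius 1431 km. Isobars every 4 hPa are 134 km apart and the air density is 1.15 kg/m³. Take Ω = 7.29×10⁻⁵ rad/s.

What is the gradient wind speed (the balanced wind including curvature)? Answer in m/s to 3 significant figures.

20.6 m/s

Coriolis parameter at 74°S:
f = 2Ω sin φ = 2 × 7.29×10⁻⁵ × sin 74° = 1.40×10⁻⁴ s⁻¹
Pressure gradient: |∂P/∂n| = 400 Pa / 134000 m = 2.99×10⁻³ Pa/m
Geostrophic speed: V_g = |∂P/∂n|/(fρ) = 2.99×10⁻³/(1.40×10⁻⁴ × 1.15) = 18.5 m/s
Around a high, pressure-gradient force acts outward with centrifugal, so Coriolis balances both:
fV = (1/ρ)|∂P/∂n| + V²/R  →  V² − fR·V + fR·V_g = 0
With fR = 1.40×10⁻⁴ × 1431×10³ m = 201 m/s:
V = [fR − √((fR)² − 4 fR V_g)]/2 = [201 − √(201² − 4×201×18.5)]/2 = 20.6 m/s
Supergeostrophic (V > V_g = 18.5 m/s), as expected around a high.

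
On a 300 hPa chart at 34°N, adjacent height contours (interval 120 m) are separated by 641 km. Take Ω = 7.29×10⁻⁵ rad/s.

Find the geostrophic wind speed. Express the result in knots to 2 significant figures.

44 knots

Coriolis parameter at 34°N:
f = 2Ω sin φ = 2 × 7.29×10⁻⁵ × sin 34° = 8.15×10⁻⁵ s⁻¹
Height gradient: |∂Z/∂n| = 120 m / 641000 m = 1.87×10⁻⁴
On a pressure surface, geostrophic balance gives V_g = (g/f)|∂Z/∂n|:
V_g = 9.81 × 1.87×10⁻⁴ / 8.15×10⁻⁵ = 22.5 m/s
Converting: 22.5 m/s × 1.944 = 44 knots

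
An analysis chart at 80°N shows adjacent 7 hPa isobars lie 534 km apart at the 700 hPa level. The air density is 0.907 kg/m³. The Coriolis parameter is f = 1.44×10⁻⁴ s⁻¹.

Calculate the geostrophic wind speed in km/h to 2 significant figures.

Pressure gradient: |∂P/∂n| = 700 Pa / 534000 m = 1.31×10⁻³ Pa/m
Geostrophic balance (pressure-gradient force = Coriolis force):
V_g = (1/(fρ)) |∂P/∂n| = 1.31×10⁻³ / (1.44×10⁻⁴ × 0.907) = 10.0 m/s
Converting: 10.0 m/s × 3.6 = 36 km/h

36 km/h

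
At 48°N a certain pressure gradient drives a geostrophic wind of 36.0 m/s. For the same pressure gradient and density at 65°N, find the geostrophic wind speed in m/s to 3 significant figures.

With the same pressure gradient and density, V_g ∝ 1/f ∝ 1/sin φ.
V₂ = V₁ · sin φ₁ / sin φ₂ = 36.0 × sin 48° / sin 65°
V₂ = 36.0 × 0.7431/0.9063 = 29.5 m/s

29.5 m/s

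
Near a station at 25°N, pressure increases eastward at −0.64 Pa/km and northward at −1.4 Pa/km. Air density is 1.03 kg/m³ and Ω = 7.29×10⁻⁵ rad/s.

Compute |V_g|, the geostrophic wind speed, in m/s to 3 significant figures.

24.3 m/s

Coriolis parameter at 25°N:
f = 2Ω sin φ = 2 × 7.29×10⁻⁵ × sin 25° = 6.16×10⁻⁵ s⁻¹
Component geostrophic relations (x east, y north):
u_g = −(1/(fρ)) ∂P/∂y,  v_g = (1/(fρ)) ∂P/∂x
u_g = −(−1.4×10⁻³)/(6.16×10⁻⁵ × 1.03) = 22.1 m/s;  v_g = (−0.64×10⁻³)/(6.16×10⁻⁵ × 1.03) = −10.1 m/s
|V_g| = √(u_g² + v_g²) = 24.3 m/s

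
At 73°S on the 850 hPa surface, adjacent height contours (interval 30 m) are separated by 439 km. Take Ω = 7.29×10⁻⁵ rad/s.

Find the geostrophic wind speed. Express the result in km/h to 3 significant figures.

Coriolis parameter at 73°S:
f = 2Ω sin φ = 2 × 7.29×10⁻⁵ × sin 73° = 1.39×10⁻⁴ s⁻¹
Height gradient: |∂Z/∂n| = 30 m / 439000 m = 6.83×10⁻⁵
On a pressure surface, geostrophic balance gives V_g = (g/f)|∂Z/∂n|:
V_g = 9.81 × 6.83×10⁻⁵ / 1.39×10⁻⁴ = 4.81 m/s
Converting: 4.81 m/s × 3.6 = 17.3 km/h

17.3 km/h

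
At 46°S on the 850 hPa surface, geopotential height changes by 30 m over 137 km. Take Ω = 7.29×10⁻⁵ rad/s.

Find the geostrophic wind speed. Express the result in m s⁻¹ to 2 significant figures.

Coriolis parameter at 46°S:
f = 2Ω sin φ = 2 × 7.29×10⁻⁵ × sin 46° = 1.05×10⁻⁴ s⁻¹
Height gradient: |∂Z/∂n| = 30 m / 137000 m = 2.19×10⁻⁴
On a pressure surface, geostrophic balance gives V_g = (g/f)|∂Z/∂n|:
V_g = 9.81 × 2.19×10⁻⁴ / 1.05×10⁻⁴ = 20.5 m/s

20 m s⁻¹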